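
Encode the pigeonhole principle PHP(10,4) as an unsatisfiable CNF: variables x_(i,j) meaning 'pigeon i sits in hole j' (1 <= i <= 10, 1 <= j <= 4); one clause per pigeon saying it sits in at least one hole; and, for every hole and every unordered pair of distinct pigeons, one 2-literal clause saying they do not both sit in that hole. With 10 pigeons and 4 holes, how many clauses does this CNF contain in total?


PHP(10,4): 10 pigeons, 4 holes, 10*4 = 40 variables.
- pigeon clauses: one per pigeon -> 10 clauses
- hole clauses: 4 holes * C(10,2) = 4 * 45 -> 180 clauses
Total clauses = 10 + 180 = 190

190


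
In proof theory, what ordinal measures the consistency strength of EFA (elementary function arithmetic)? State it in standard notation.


The proof-theoretic ordinal of EFA (elementary function arithmetic) is a standard result in ordinal analysis.
This ordinal is the supremum of order types of primitive recursive well-orderings
that the theory can prove to be well-ordered.
For EFA (elementary function arithmetic), the proof-theoretic ordinal is omega^3.

omega^3


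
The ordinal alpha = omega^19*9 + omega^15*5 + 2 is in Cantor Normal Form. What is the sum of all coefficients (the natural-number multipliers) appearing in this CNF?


CNF: omega^19*9 + omega^15*5 + 2
Coefficients: 9 + 5 + 2 = 16

16


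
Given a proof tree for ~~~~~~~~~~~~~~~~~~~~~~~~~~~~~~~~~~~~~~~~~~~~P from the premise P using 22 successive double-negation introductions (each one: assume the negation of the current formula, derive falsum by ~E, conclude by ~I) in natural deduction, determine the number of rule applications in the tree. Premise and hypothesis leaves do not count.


Each double-negation introduction (from C infer ~~C) uses 2 inference nodes: one ~E (C and ~C give falsum) and one ~I (discharge ~C).
22 double negations = 22 * 2 = 44 inference nodes.

44


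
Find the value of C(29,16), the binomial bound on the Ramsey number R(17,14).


R(17,14) <= C(17+14-2, 17-1) = C(29, 16)
C(29, 16) = 29! / (16! * 13!)
= 67863915

67863915


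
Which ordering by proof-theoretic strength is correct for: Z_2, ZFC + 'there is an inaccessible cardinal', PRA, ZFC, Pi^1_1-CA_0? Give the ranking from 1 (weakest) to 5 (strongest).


Ordering by consistency strength:
1. PRA
2. Pi^1_1-CA_0
3. Z_2
4. ZFC
5. ZFC + 'there is an inaccessible cardinal'


Z_2=3, ZFC + 'there is an inaccessible cardinal'=5, PRA=1, ZFC=4, Pi^1_1-CA_0=2


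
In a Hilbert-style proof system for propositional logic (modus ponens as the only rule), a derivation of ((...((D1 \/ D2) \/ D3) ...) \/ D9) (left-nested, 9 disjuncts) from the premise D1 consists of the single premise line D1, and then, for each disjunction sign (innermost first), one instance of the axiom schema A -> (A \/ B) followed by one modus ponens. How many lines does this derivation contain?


Building the left-nested 9-ary disjunction from D1:
- 1 premise line (D1)
- 9 disjuncts means 8 disjunction signs; each needs 1 axiom instance + 1 MP = 2 lines: 2 * 8 = 16
Total = 1 + 16 = 17 lines.

17


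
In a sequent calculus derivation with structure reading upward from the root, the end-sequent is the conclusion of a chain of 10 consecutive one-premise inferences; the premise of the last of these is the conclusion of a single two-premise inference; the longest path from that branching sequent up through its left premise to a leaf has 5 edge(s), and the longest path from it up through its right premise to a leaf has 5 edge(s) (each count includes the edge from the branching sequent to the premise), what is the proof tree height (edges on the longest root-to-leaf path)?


Longest path through the left premise: 5 edges (measured from the branching sequent)
Longest path through the right premise: 5 edges
Height of the subtree rooted at the branching sequent: max(5, 5) = 5
The branching sequent sits 10 edges above the root (the chain of one-premise inferences), so height = 5 + 10 = 15

15


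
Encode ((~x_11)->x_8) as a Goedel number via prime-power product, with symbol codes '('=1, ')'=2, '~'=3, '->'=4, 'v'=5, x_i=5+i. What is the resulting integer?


Formula: ((~x_11)->x_8)
Symbol codes: [1, 1, 3, 16, 2, 4, 13, 2]
Primes: [2, 3, 5, 7, 11, 13, 17, 19]
p_1^1 = 2^1 = 2
p_2^1 = 3^1 = 3
p_3^3 = 5^3 = 125
p_4^16 = 7^16 = 33232930569601
p_5^2 = 11^2 = 121
p_6^4 = 13^4 = 28561
p_7^13 = 17^13 = 9904578032905937
p_8^2 = 19^2 = 361
Product = 307986629449844038231742576609249975712750

307986629449844038231742576609249975712750


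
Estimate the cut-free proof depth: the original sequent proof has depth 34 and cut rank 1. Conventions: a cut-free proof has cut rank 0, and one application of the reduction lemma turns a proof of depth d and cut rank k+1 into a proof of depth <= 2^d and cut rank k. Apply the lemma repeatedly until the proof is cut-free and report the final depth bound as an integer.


Each rank reduction sends depth d to at most 2^d; cut rank r needs r reductions.
2_0(34) = 34
2_1(34) = 2^34 = 17179869184
Cut-free depth bound = 17179869184

17179869184


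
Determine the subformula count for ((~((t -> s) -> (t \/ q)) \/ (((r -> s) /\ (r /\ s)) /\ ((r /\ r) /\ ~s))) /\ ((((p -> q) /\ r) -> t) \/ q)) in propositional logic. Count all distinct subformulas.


Formula: ((~((t -> s) -> (t \/ q)) \/ (((r -> s) /\ (r /\ s)) /\ ((r /\ r) /\ ~s))) /\ ((((p -> q) /\ r) -> t) \/ q))
Subformulas found:
  1. r
  2. q
  3. s
  4. t
  5. p
  6. ~s
  7. (r /\ r)
  8. (t -> s)
  9. (r /\ s)
  10. (r -> s)
  11. (p -> q)
  12. (t \/ q)
  13. ((p -> q) /\ r)
  14. ((r /\ r) /\ ~s)
  15. (((p -> q) /\ r) -> t)
  16. ((r -> s) /\ (r /\ s))
  17. ((t -> s) -> (t \/ q))
  18. ~((t -> s) -> (t \/ q))
  19. ((((p -> q) /\ r) -> t) \/ q)
  20. (((r -> s) /\ (r /\ s)) /\ ((r /\ r) /\ ~s))
  21. (~((t -> s) -> (t \/ q)) \/ (((r -> s) /\ (r /\ s)) /\ ((r /\ r) /\ ~s)))
  22. ((~((t -> s) -> (t \/ q)) \/ (((r -> s) /\ (r /\ s)) /\ ((r /\ r) /\ ~s))) /\ ((((p -> q) /\ r) -> t) \/ q))
Total distinct subformulas = 22

22


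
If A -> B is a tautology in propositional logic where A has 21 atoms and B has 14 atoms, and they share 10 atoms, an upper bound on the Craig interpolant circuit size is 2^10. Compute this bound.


Shared atoms = 10
Craig interpolant size bound = 2^10
= 1024

1024


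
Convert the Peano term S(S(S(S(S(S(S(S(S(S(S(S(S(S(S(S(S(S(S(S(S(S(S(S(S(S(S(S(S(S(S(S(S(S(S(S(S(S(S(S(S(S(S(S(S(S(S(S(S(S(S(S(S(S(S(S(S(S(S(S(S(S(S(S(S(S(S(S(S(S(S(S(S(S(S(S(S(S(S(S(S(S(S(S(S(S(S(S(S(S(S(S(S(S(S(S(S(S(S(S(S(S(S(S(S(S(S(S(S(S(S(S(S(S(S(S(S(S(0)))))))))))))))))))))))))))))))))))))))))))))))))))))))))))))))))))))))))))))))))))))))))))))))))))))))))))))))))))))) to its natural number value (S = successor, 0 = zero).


Counting successors applied to 0:
118 applications of S to 0 = 118

118


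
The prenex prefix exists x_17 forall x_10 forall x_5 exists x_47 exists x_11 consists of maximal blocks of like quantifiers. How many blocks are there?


Alternations = 2.
Blocks = alternations + 1 = 3

3


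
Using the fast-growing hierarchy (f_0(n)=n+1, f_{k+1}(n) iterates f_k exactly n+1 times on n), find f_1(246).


f_1(246) = f_0^247(246)
f_0 adds 1 each time, applied 247 times.
f_1(246) = 246 + 247 = 493

493


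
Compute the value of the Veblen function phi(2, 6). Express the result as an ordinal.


phi(2, 6):
phi(2, beta) = zeta_beta (the beta-th zeta number, fixed point of epsilon).
phi(2, 6) = zeta_6

zeta_6


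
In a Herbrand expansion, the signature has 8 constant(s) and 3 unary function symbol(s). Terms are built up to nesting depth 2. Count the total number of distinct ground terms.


Herbrand terms by depth:
Depth 0: 8 constants
Depth 1: 24 new terms (running total: 32)
Depth 2: 72 new terms (running total: 104)
Total distinct ground terms = 104

104


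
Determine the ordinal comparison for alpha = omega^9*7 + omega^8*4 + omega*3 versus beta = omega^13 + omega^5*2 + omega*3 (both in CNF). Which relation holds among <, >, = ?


Compare term by term from highest exponent:
alpha = omega^9*7 + omega^8*4 + omega*3
beta = omega^13 + omega^5*2 + omega*3
Term 1: alpha has omega^9*7, beta has omega^13*1
Term 2: alpha has omega^8*4, beta has omega^5*2
Term 3: alpha has omega^1*3, beta has omega^1*3
Result: alpha < beta

alpha < beta


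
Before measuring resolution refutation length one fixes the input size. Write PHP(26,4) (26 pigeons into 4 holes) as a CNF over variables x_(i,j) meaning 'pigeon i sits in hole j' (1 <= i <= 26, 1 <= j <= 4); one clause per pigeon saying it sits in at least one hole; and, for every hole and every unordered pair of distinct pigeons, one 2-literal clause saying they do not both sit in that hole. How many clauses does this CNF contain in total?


PHP(26,4): 26 pigeons, 4 holes, 26*4 = 104 variables.
- pigeon clauses: one per pigeon -> 26 clauses
- hole clauses: 4 holes * C(26,2) = 4 * 325 -> 1300 clauses
Total clauses = 26 + 1300 = 1326

1326


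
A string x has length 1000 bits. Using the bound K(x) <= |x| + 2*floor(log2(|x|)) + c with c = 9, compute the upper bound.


floor(log2(1000)) = 9
2 * 9 = 18
K(x) <= 1000 + 18 + 9 = 1027

1027


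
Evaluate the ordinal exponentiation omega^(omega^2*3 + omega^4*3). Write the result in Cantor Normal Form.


omega^(omega^2*3 + omega^4*3):
In ordinal addition a term is absorbed by a following term of strictly larger exponent: 2 < 4, so omega^2*3 + omega^4*3 = omega^4*3.
omega raised to a CNF ordinal is a single CNF term: Result = omega^(omega^4*3)

omega^(omega^4*3)


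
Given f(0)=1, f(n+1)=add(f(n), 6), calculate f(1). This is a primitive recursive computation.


f(0) = 1
f(1) = add(f(0), 6) = add(1, 6) = 7


7


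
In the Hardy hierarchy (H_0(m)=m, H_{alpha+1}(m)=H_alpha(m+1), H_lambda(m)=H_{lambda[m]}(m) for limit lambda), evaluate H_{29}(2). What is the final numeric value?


H_29(2):
For finite ordinals k, H_k(n) = n + k (each successor step adds 1).
H_29(2) = 2 + 29 = 31

31


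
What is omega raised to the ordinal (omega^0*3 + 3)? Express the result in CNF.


omega^(omega^0*3 + 3):
omega^0 = 1, so the exponent is 3 + 3 = 6 (finite ordinal addition).
Result = omega^6, already a single CNF term.

omega^6


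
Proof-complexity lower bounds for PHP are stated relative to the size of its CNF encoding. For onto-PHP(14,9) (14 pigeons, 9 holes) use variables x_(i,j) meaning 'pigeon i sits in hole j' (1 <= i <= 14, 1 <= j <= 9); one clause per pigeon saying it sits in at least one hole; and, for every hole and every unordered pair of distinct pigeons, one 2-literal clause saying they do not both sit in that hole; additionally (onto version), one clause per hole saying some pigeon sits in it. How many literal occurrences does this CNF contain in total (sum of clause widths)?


onto-PHP(14,9): 14 pigeons, 9 holes, 14*9 = 126 variables.
- pigeon clauses: one per pigeon -> 14 clauses of width 9 -> 126 literals
- hole clauses: 9 holes * C(14,2) = 9 * 91 -> 819 clauses of width 2 -> 1638 literals
- onto clauses: one per hole -> 9 clauses of width 14 -> 126 literals
Total literal occurrences = 126 + 1638 + 126 = 1890

1890


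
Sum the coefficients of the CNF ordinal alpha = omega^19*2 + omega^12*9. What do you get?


CNF: omega^19*2 + omega^12*9
Coefficients: 2 + 9 = 11

11


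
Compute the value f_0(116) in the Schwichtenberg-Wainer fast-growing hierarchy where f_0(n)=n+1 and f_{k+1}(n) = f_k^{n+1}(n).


f_0(116) = 116 + 1 = 117

117


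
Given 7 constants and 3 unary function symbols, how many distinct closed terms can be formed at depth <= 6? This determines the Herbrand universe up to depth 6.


Herbrand terms by depth:
Depth 0: 7 constants
Depth 1: 21 new terms (running total: 28)
Depth 2: 63 new terms (running total: 91)
Depth 3: 189 new terms (running total: 280)
Depth 4: 567 new terms (running total: 847)
Depth 5: 1701 new terms (running total: 2548)
Depth 6: 5103 new terms (running total: 7651)
Total distinct ground terms = 7651

7651


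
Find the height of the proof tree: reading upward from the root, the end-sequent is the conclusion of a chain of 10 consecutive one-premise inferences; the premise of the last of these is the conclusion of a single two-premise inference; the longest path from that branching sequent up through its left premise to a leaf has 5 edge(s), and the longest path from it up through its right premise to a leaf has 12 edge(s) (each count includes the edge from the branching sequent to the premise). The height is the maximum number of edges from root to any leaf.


Longest path through the left premise: 5 edges (measured from the branching sequent)
Longest path through the right premise: 12 edges
Height of the subtree rooted at the branching sequent: max(5, 12) = 12
The branching sequent sits 10 edges above the root (the chain of one-premise inferences), so height = 12 + 10 = 22

22


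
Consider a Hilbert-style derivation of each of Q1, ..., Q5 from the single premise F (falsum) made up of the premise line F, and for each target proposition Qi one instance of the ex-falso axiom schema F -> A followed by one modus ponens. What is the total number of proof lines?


Ex falso, line by line:
- 1 premise line (F)
- 5 targets, each needing 1 axiom instance (F -> Qi) + 1 MP = 2 lines: 2 * 5 = 10
Total = 1 + 10 = 11 lines.

11


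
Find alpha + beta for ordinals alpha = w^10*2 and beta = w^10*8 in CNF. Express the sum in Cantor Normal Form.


Ordinal addition w^10*2 + w^10*8:
Both terms have the same exponent 10.
w^e*c + w^e*d = w^e*(c+d).
Result = w^10*(2+8) = w^10*10

w^10*10


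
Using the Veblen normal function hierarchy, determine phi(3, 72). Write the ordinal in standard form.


phi(3, 72):
phi(3, beta) = eta_beta (the beta-th eta number, fixed point of zeta).
phi(3, 72) = eta_72

eta_72


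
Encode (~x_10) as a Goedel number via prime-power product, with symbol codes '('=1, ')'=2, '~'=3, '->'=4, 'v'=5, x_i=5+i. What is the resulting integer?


Formula: (~x_10)
Symbol codes: [1, 3, 15, 2]
Primes: [2, 3, 5, 7]
p_1^1 = 2^1 = 2
p_2^3 = 3^3 = 27
p_3^15 = 5^15 = 30517578125
p_4^2 = 7^2 = 49
Product = 80749511718750

80749511718750


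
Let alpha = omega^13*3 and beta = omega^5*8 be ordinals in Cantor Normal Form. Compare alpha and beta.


Compare term by term from highest exponent:
alpha = omega^13*3
beta = omega^5*8
Term 1: alpha has omega^13*3, beta has omega^5*8
Result: alpha > beta

alpha > beta


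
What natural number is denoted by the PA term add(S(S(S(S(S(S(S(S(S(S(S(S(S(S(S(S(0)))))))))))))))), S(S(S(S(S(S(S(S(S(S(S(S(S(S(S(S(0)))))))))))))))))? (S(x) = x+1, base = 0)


add(S^16(0), S^16(0)):
S^16(0) = 16
S^16(0) = 16
16 + 16 = 32

32


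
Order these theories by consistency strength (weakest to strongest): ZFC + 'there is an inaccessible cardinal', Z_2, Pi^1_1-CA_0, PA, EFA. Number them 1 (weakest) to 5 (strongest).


Ordering by consistency strength:
1. EFA
2. PA
3. Pi^1_1-CA_0
4. Z_2
5. ZFC + 'there is an inaccessible cardinal'


ZFC + 'there is an inaccessible cardinal'=5, Z_2=4, Pi^1_1-CA_0=3, PA=2, EFA=1


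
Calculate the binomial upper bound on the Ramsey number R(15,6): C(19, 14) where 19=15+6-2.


R(15,6) <= C(15+6-2, 15-1) = C(19, 14)
C(19, 14) = 19! / (14! * 5!)
= 11628

11628


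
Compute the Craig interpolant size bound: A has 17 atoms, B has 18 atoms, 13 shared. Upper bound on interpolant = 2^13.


Shared atoms = 13
Craig interpolant size bound = 2^13
= 8192

8192


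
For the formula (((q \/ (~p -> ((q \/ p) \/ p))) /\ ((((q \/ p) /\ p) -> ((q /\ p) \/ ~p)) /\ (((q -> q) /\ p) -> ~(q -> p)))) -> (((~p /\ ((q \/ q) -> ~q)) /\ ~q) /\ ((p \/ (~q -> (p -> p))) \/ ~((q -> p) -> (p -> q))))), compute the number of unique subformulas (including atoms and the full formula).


Formula: (((q \/ (~p -> ((q \/ p) \/ p))) /\ ((((q \/ p) /\ p) -> ((q /\ p) \/ ~p)) /\ (((q -> q) /\ p) -> ~(q -> p)))) -> (((~p /\ ((q \/ q) -> ~q)) /\ ~q) /\ ((p \/ (~q -> (p -> p))) \/ ~((q -> p) -> (p -> q)))))
Subformulas found:
  1. p
  2. q
  3. ~p
  4. ~q
  5. (q /\ p)
  6. (q \/ p)
  7. (q -> p)
  8. (q -> q)
  9. (p -> p)
  10. (p -> q)
  11. (q \/ q)
  12. ~(q -> p)
  13. ((q \/ p) /\ p)
  14. ((q \/ p) \/ p)
  15. ((q -> q) /\ p)
  16. ((q /\ p) \/ ~p)
  17. ((q \/ q) -> ~q)
  18. (~q -> (p -> p))
  19. ((q -> p) -> (p -> q))
  20. ~((q -> p) -> (p -> q))
  21. (p \/ (~q -> (p -> p)))
  22. (~p -> ((q \/ p) \/ p))
  23. (~p /\ ((q \/ q) -> ~q))
  24. (q \/ (~p -> ((q \/ p) \/ p)))
  25. (((q -> q) /\ p) -> ~(q -> p))
  26. ((~p /\ ((q \/ q) -> ~q)) /\ ~q)
  27. (((q \/ p) /\ p) -> ((q /\ p) \/ ~p))
  28. ((p \/ (~q -> (p -> p))) \/ ~((q -> p) -> (p -> q)))
  29. ((((q \/ p) /\ p) -> ((q /\ p) \/ ~p)) /\ (((q -> q) /\ p) -> ~(q -> p)))
  30. (((~p /\ ((q \/ q) -> ~q)) /\ ~q) /\ ((p \/ (~q -> (p -> p))) \/ ~((q -> p) -> (p -> q))))
  31. ((q \/ (~p -> ((q \/ p) \/ p))) /\ ((((q \/ p) /\ p) -> ((q /\ p) \/ ~p)) /\ (((q -> q) /\ p) -> ~(q -> p))))
  32. (((q \/ (~p -> ((q \/ p) \/ p))) /\ ((((q \/ p) /\ p) -> ((q /\ p) \/ ~p)) /\ (((q -> q) /\ p) -> ~(q -> p)))) -> (((~p /\ ((q \/ q) -> ~q)) /\ ~q) /\ ((p \/ (~q -> (p -> p))) \/ ~((q -> p) -> (p -> q)))))
Total distinct subformulas = 32

32


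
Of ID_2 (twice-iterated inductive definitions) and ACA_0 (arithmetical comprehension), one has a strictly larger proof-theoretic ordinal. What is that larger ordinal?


Proof-theoretic ordinal of ID_2 (twice-iterated inductive definitions): psi_0(epsilon_{Omega_2+1})
Proof-theoretic ordinal of ACA_0 (arithmetical comprehension): epsilon_0
Comparing: epsilon_0 < psi_0(epsilon_{Omega_2+1}).
The larger ordinal is psi_0(epsilon_{Omega_2+1}) (from ID_2 (twice-iterated inductive definitions)).

psi_0(epsilon_{Omega_2+1})


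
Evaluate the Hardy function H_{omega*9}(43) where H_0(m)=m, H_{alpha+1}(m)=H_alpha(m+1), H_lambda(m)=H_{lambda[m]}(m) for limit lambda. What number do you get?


H_{omega*9}(43):
For the Hardy hierarchy, H_{omega*k}(n) = 2^k * n.
2^9 = 512.
512 * 43 = 22016

22016


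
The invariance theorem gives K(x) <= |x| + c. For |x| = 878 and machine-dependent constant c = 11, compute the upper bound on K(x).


K(x) <= |x| + c = 878 + 11 = 889

889


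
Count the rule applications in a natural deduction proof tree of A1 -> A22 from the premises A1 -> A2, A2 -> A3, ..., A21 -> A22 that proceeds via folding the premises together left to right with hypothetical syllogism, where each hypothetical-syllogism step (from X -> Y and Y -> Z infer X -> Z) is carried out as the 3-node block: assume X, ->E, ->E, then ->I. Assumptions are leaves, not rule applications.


There are 21 premises in the chain. The first HS step combines premises 1 and 2; each further premise needs one more HS step.
So 21 premises require 21 - 1 = 20 hypothetical-syllogism steps.
Each HS step uses 3 inference nodes (->E, ->E, ->I).
20 * 3 = 60 total inference nodes.

60


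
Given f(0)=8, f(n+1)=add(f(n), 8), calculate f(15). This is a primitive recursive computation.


f(0) = 8
f(1) = add(f(0), 8) = add(8, 8) = 16
f(2) = add(f(1), 8) = add(16, 8) = 24
f(3) = add(f(2), 8) = add(24, 8) = 32
f(4) = add(f(3), 8) = add(32, 8) = 40
f(5) = add(f(4), 8) = add(40, 8) = 48
f(6) = add(f(5), 8) = add(48, 8) = 56
f(7) = add(f(6), 8) = add(56, 8) = 64
f(8) = add(f(7), 8) = add(64, 8) = 72
f(9) = add(f(8), 8) = add(72, 8) = 80
f(10) = add(f(9), 8) = add(80, 8) = 88
f(11) = add(f(10), 8) = add(88, 8) = 96
f(12) = add(f(11), 8) = add(96, 8) = 104
f(13) = add(f(12), 8) = add(104, 8) = 112
f(14) = add(f(13), 8) = add(112, 8) = 120
f(15) = add(f(14), 8) = add(120, 8) = 128


128


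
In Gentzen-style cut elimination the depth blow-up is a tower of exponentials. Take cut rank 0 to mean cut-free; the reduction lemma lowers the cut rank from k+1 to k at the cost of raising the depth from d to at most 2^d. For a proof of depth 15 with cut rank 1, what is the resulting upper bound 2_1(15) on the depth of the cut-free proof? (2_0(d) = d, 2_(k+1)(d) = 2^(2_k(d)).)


Each rank reduction sends depth d to at most 2^d; cut rank r needs r reductions.
2_0(15) = 15
2_1(15) = 2^15 = 32768
Cut-free depth bound = 32768

32768


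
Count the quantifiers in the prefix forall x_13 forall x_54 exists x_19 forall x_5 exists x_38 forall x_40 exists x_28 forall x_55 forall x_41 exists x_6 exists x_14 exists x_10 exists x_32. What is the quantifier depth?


Quantifier prefix has 13 quantifier symbols.
Quantifier depth = 13

13


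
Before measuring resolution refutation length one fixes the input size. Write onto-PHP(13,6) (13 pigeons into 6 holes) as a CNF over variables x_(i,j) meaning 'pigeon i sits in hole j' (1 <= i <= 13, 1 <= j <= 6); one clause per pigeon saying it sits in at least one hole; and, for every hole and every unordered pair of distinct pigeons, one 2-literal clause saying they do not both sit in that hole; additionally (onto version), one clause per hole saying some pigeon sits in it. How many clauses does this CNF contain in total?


onto-PHP(13,6): 13 pigeons, 6 holes, 13*6 = 78 variables.
- pigeon clauses: one per pigeon -> 13 clauses
- hole clauses: 6 holes * C(13,2) = 6 * 78 -> 468 clauses
- onto clauses: one per hole -> 6 clauses
Total clauses = 13 + 468 + 6 = 487

487


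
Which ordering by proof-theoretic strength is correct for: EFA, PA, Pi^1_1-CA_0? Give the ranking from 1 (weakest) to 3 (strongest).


Ordering by consistency strength:
1. EFA
2. PA
3. Pi^1_1-CA_0


EFA=1, PA=2, Pi^1_1-CA_0=3


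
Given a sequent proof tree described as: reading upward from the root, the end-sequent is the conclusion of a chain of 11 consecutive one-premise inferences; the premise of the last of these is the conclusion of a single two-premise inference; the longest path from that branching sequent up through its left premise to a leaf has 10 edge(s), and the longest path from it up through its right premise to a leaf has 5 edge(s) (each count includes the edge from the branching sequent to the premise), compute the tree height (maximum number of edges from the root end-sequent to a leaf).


Longest path through the left premise: 10 edges (measured from the branching sequent)
Longest path through the right premise: 5 edges
Height of the subtree rooted at the branching sequent: max(10, 5) = 10
The branching sequent sits 11 edges above the root (the chain of one-premise inferences), so height = 10 + 11 = 21

21


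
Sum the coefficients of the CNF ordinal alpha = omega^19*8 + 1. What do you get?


CNF: omega^19*8 + 1
Coefficients: 8 + 1 = 9

9


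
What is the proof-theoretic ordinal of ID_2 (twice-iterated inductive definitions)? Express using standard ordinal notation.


The proof-theoretic ordinal of ID_2 (twice-iterated inductive definitions) is a standard result in ordinal analysis.
This ordinal is the supremum of order types of primitive recursive well-orderings
that the theory can prove to be well-ordered.
For ID_2 (twice-iterated inductive definitions), the proof-theoretic ordinal is psi_0(epsilon_{Omega_2+1}).

psi_0(epsilon_{Omega_2+1})


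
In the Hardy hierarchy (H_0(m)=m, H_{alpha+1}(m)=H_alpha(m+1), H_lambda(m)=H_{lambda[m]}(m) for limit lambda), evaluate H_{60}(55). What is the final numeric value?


H_60(55):
For finite ordinals k, H_k(n) = n + k (each successor step adds 1).
H_60(55) = 55 + 60 = 115

115


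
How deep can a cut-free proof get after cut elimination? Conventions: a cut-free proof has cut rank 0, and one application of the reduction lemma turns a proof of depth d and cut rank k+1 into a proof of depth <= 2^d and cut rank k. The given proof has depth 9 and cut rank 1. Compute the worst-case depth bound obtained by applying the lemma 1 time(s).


Each rank reduction sends depth d to at most 2^d; cut rank r needs r reductions.
2_0(9) = 9
2_1(9) = 2^9 = 512
Cut-free depth bound = 512

512


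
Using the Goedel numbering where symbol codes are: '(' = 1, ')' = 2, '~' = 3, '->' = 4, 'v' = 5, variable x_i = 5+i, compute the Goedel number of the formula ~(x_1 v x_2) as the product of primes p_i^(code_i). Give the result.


Formula: ~(x_1 v x_2)
Symbol codes: [3, 1, 6, 5, 7, 2]
Primes: [2, 3, 5, 7, 11, 13]
p_1^3 = 2^3 = 8
p_2^1 = 3^1 = 3
p_3^6 = 5^6 = 15625
p_4^5 = 7^5 = 16807
p_5^7 = 11^7 = 19487171
p_6^2 = 13^2 = 169
Product = 20756635959934875000

20756635959934875000


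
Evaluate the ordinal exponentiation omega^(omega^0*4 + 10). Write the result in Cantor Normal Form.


omega^(omega^0*4 + 10):
omega^0 = 1, so the exponent is 4 + 10 = 14 (finite ordinal addition).
Result = omega^14, already a single CNF term.

omega^14


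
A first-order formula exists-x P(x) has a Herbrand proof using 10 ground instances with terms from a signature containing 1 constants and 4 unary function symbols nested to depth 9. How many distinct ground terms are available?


Herbrand terms by depth:
Depth 0: 1 constants
Depth 1: 4 new terms (running total: 5)
Depth 2: 16 new terms (running total: 21)
Depth 3: 64 new terms (running total: 85)
Depth 4: 256 new terms (running total: 341)
Depth 5: 1024 new terms (running total: 1365)
Depth 6: 4096 new terms (running total: 5461)
Depth 7: 16384 new terms (running total: 21845)
Depth 8: 65536 new terms (running total: 87381)
Depth 9: 262144 new terms (running total: 349525)
Total distinct ground terms = 349525

349525


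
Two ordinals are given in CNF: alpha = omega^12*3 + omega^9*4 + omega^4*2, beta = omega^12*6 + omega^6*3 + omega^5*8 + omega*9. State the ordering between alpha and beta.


Compare term by term from highest exponent:
alpha = omega^12*3 + omega^9*4 + omega^4*2
beta = omega^12*6 + omega^6*3 + omega^5*8 + omega*9
Term 1: alpha has omega^12*3, beta has omega^12*6
Term 2: alpha has omega^9*4, beta has omega^6*3
Term 3: alpha has omega^4*2, beta has omega^5*8
Term 4: alpha has omega^0*0, beta has omega^1*9
Result: alpha < beta

alpha < beta


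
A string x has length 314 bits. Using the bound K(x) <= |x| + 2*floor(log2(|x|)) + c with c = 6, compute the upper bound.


floor(log2(314)) = 8
2 * 8 = 16
K(x) <= 314 + 16 + 6 = 336

336


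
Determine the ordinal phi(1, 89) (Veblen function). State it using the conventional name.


phi(1, 89):
phi(1, beta) = epsilon_beta (the beta-th epsilon number).
phi(1, 89) = epsilon_89

epsilon_89


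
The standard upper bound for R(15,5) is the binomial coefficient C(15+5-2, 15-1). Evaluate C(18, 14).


R(15,5) <= C(15+5-2, 15-1) = C(18, 14)
C(18, 14) = 18! / (14! * 4!)
= 3060

3060


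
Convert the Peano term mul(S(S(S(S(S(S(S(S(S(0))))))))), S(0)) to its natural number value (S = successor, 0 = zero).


mul(S^9(0), S^1(0)):
S^9(0) = 9
S^1(0) = 1
9 * 1 = 9

9


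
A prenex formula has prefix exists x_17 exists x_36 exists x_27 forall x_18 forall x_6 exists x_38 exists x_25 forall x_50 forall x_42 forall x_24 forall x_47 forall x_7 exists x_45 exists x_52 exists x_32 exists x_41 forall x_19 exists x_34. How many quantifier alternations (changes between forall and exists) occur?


Walk the prefix and count type changes:
  position 1: exists -> exists
  position 2: exists -> exists
  position 3: exists -> forall <-- alternation
  position 4: forall -> forall
  position 5: forall -> exists <-- alternation
  position 6: exists -> exists
  position 7: exists -> forall <-- alternation
  position 8: forall -> forall
  position 9: forall -> forall
  position 10: forall -> forall
  position 11: forall -> forall
  position 12: forall -> exists <-- alternation
  position 13: exists -> exists
  position 14: exists -> exists
  position 15: exists -> exists
  position 16: exists -> forall <-- alternation
  position 17: forall -> exists <-- alternation
Total alternations = 6

6


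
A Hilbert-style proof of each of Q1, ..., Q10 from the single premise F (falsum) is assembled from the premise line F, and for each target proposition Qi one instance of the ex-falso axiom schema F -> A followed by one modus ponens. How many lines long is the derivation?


Ex falso, line by line:
- 1 premise line (F)
- 10 targets, each needing 1 axiom instance (F -> Qi) + 1 MP = 2 lines: 2 * 10 = 20
Total = 1 + 20 = 21 lines.

21


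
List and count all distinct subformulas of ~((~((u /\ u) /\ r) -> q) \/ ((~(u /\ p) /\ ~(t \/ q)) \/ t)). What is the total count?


Formula: ~((~((u /\ u) /\ r) -> q) \/ ((~(u /\ p) /\ ~(t \/ q)) \/ t))
Subformulas found:
  1. r
  2. q
  3. u
  4. t
  5. p
  6. (u /\ u)
  7. (u /\ p)
  8. (t \/ q)
  9. ~(u /\ p)
  10. ~(t \/ q)
  11. ((u /\ u) /\ r)
  12. ~((u /\ u) /\ r)
  13. (~((u /\ u) /\ r) -> q)
  14. (~(u /\ p) /\ ~(t \/ q))
  15. ((~(u /\ p) /\ ~(t \/ q)) \/ t)
  16. ((~((u /\ u) /\ r) -> q) \/ ((~(u /\ p) /\ ~(t \/ q)) \/ t))
  17. ~((~((u /\ u) /\ r) -> q) \/ ((~(u /\ p) /\ ~(t \/ q)) \/ t))
Total distinct subformulas = 17

17


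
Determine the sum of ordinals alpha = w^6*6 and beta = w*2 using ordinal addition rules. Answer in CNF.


Ordinal addition w^6*6 + w*2:
Leading exponent of alpha (6) > leading exponent of beta (1).
Since alpha's term has higher exponent than beta's leading term,
the sum is simply alpha followed by beta.
Result = w^6*6 + w*2

w^6*6 + w*2


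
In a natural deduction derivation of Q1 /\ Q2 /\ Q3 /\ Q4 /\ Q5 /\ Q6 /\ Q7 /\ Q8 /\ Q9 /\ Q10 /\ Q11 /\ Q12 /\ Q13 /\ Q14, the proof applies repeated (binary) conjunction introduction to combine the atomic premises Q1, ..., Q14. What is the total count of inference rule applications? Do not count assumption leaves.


The target conjunction has 14 conjuncts, i.e. 13 binary /\ connectives.
Each conjunction-intro joins two pieces, so 14 atoms require 14-1 = 13 applications.
Total inference nodes = 13

13


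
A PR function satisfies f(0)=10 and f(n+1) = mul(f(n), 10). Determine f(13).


f(0) = 10
f(1) = mul(f(0), 10) = mul(10, 10) = 100
f(2) = mul(f(1), 10) = mul(100, 10) = 1000
f(3) = mul(f(2), 10) = mul(1000, 10) = 10000
f(4) = mul(f(3), 10) = mul(10000, 10) = 100000
f(5) = mul(f(4), 10) = mul(100000, 10) = 1000000
f(6) = mul(f(5), 10) = mul(1000000, 10) = 10000000
f(7) = mul(f(6), 10) = mul(10000000, 10) = 100000000
f(8) = mul(f(7), 10) = mul(100000000, 10) = 1000000000
f(9) = mul(f(8), 10) = mul(1000000000, 10) = 10000000000
f(10) = mul(f(9), 10) = mul(10000000000, 10) = 100000000000
f(11) = mul(f(10), 10) = mul(100000000000, 10) = 1000000000000
f(12) = mul(f(11), 10) = mul(1000000000000, 10) = 10000000000000
f(13) = mul(f(12), 10) = mul(10000000000000, 10) = 100000000000000


100000000000000


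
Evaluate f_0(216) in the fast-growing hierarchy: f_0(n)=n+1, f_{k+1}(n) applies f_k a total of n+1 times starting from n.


f_0(216) = 216 + 1 = 217

217


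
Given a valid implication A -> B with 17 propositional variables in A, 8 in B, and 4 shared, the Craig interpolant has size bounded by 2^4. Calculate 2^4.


Shared atoms = 4
Craig interpolant size bound = 2^4
= 16

16


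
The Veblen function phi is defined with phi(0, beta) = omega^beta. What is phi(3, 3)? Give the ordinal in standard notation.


phi(3, 3):
phi(3, beta) = eta_beta (the beta-th eta number, fixed point of zeta).
phi(3, 3) = eta_3

eta_3


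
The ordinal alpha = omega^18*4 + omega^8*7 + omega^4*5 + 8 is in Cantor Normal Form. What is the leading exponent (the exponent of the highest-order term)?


CNF: omega^18*4 + omega^8*7 + omega^4*5 + 8
The leading term is omega^18*4, which has exponent 18.

18


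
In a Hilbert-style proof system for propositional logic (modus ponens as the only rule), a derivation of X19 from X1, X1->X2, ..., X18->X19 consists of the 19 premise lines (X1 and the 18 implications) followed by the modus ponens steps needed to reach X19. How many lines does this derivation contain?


We have 19 premise lines: X1 and 18 implications.
Each implication is detached once by MP, giving 18 MP lines.
19 premise lines + 18 MP lines = 37 total lines.

37


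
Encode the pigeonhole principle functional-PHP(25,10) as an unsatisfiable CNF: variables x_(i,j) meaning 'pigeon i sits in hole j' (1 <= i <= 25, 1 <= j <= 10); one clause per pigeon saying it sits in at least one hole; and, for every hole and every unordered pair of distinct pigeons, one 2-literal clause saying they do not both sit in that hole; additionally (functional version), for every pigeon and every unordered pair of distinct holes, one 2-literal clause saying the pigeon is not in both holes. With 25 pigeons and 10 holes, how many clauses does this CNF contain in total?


functional-PHP(25,10): 25 pigeons, 10 holes, 25*10 = 250 variables.
- pigeon clauses: one per pigeon -> 25 clauses
- hole clauses: 10 holes * C(25,2) = 10 * 300 -> 3000 clauses
- functional clauses: 25 pigeons * C(10,2) = 25 * 45 -> 1125 clauses
Total clauses = 25 + 3000 + 1125 = 4150

4150


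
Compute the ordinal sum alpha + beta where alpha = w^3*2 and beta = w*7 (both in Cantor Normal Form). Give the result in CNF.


Ordinal addition w^3*2 + w*7:
Leading exponent of alpha (3) > leading exponent of beta (1).
Since alpha's term has higher exponent than beta's leading term,
the sum is simply alpha followed by beta.
Result = w^3*2 + w*7

w^3*2 + w*7


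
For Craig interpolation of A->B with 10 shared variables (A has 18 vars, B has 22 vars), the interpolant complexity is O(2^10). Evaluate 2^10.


Shared atoms = 10
Craig interpolant size bound = 2^10
= 1024

1024


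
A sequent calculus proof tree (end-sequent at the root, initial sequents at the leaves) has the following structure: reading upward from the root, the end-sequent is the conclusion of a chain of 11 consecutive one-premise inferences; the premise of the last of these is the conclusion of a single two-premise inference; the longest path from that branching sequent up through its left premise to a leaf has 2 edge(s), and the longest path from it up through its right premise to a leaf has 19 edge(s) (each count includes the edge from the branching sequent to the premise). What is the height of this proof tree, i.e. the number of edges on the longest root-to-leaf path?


Longest path through the left premise: 2 edges (measured from the branching sequent)
Longest path through the right premise: 19 edges
Height of the subtree rooted at the branching sequent: max(2, 19) = 19
The branching sequent sits 11 edges above the root (the chain of one-premise inferences), so height = 19 + 11 = 30

30


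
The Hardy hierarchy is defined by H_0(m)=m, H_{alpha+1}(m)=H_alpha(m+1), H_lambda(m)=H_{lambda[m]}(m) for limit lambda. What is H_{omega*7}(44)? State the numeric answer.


H_{omega*7}(44):
For the Hardy hierarchy, H_{omega*k}(n) = 2^k * n.
2^7 = 128.
128 * 44 = 5632

5632


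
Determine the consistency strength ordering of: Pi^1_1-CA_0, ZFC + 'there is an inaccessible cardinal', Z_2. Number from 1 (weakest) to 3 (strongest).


Ordering by consistency strength:
1. Pi^1_1-CA_0
2. Z_2
3. ZFC + 'there is an inaccessible cardinal'


Pi^1_1-CA_0=1, ZFC + 'there is an inaccessible cardinal'=3, Z_2=2


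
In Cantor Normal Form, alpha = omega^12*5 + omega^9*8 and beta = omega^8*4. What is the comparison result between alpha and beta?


Compare term by term from highest exponent:
alpha = omega^12*5 + omega^9*8
beta = omega^8*4
Term 1: alpha has omega^12*5, beta has omega^8*4
Term 2: alpha has omega^9*8, beta has omega^0*0
Result: alpha > beta

alpha > beta


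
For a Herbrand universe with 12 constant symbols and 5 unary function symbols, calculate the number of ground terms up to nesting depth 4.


Herbrand terms by depth:
Depth 0: 12 constants
Depth 1: 60 new terms (running total: 72)
Depth 2: 300 new terms (running total: 372)
Depth 3: 1500 new terms (running total: 1872)
Depth 4: 7500 new terms (running total: 9372)
Total distinct ground terms = 9372

9372


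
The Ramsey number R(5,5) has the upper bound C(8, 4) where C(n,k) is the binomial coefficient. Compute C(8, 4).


R(5,5) <= C(5+5-2, 5-1) = C(8, 4)
C(8, 4) = 8! / (4! * 4!)
= 70

70


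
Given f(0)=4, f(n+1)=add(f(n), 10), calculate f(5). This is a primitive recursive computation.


f(0) = 4
f(1) = add(f(0), 10) = add(4, 10) = 14
f(2) = add(f(1), 10) = add(14, 10) = 24
f(3) = add(f(2), 10) = add(24, 10) = 34
f(4) = add(f(3), 10) = add(34, 10) = 44
f(5) = add(f(4), 10) = add(44, 10) = 54


54


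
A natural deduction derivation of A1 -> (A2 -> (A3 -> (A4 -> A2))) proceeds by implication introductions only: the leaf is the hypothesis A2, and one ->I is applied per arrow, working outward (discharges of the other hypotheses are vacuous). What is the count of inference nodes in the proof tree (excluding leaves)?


The formula has 4 arrows (->); its innermost consequent A2 is one of the antecedents,
so the proof starts from the hypothesis leaf A2 (not a rule application) and closes one arrow per ->I.
Building A1 -> (A2 -> (A3 -> (A4 -> A2))) therefore takes 4 nested implication introductions.
Total inference nodes = 4

4


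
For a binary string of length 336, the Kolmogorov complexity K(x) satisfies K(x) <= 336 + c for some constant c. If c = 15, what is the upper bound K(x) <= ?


K(x) <= |x| + c = 336 + 15 = 351

351


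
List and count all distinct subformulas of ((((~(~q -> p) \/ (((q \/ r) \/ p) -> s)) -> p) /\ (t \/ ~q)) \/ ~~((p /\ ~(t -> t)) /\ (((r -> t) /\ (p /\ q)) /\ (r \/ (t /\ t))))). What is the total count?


Formula: ((((~(~q -> p) \/ (((q \/ r) \/ p) -> s)) -> p) /\ (t \/ ~q)) \/ ~~((p /\ ~(t -> t)) /\ (((r -> t) /\ (p /\ q)) /\ (r \/ (t /\ t)))))
Subformulas found:
  1. r
  2. q
  3. s
  4. t
  5. p
  6. ~q
  7. (t -> t)
  8. (q \/ r)
  9. (p /\ q)
  10. (t /\ t)
  11. (r -> t)
  12. (t \/ ~q)
  13. (~q -> p)
  14. ~(t -> t)
  15. ~(~q -> p)
  16. (r \/ (t /\ t))
  17. ((q \/ r) \/ p)
  18. (p /\ ~(t -> t))
  19. ((r -> t) /\ (p /\ q))
  20. (((q \/ r) \/ p) -> s)
  21. (~(~q -> p) \/ (((q \/ r) \/ p) -> s))
  22. (((r -> t) /\ (p /\ q)) /\ (r \/ (t /\ t)))
  23. ((~(~q -> p) \/ (((q \/ r) \/ p) -> s)) -> p)
  24. (((~(~q -> p) \/ (((q \/ r) \/ p) -> s)) -> p) /\ (t \/ ~q))
  25. ((p /\ ~(t -> t)) /\ (((r -> t) /\ (p /\ q)) /\ (r \/ (t /\ t))))
  26. ~((p /\ ~(t -> t)) /\ (((r -> t) /\ (p /\ q)) /\ (r \/ (t /\ t))))
  27. ~~((p /\ ~(t -> t)) /\ (((r -> t) /\ (p /\ q)) /\ (r \/ (t /\ t))))
  28. ((((~(~q -> p) \/ (((q \/ r) \/ p) -> s)) -> p) /\ (t \/ ~q)) \/ ~~((p /\ ~(t -> t)) /\ (((r -> t) /\ (p /\ q)) /\ (r \/ (t /\ t)))))
Total distinct subformulas = 28

28


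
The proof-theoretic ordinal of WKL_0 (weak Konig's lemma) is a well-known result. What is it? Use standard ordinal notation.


The proof-theoretic ordinal of WKL_0 (weak Konig's lemma) is a standard result in ordinal analysis.
This ordinal is the supremum of order types of primitive recursive well-orderings
that the theory can prove to be well-ordered.
For WKL_0 (weak Konig's lemma), the proof-theoretic ordinal is omega^omega.

omega^omega


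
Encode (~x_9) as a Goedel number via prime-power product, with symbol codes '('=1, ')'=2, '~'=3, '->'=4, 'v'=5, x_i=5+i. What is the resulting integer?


Formula: (~x_9)
Symbol codes: [1, 3, 14, 2]
Primes: [2, 3, 5, 7]
p_1^1 = 2^1 = 2
p_2^3 = 3^3 = 27
p_3^14 = 5^14 = 6103515625
p_4^2 = 7^2 = 49
Product = 16149902343750

16149902343750


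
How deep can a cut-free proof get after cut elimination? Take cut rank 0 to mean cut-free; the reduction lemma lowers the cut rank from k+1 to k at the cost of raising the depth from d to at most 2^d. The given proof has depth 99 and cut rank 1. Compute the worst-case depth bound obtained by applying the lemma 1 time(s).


Each rank reduction sends depth d to at most 2^d; cut rank r needs r reductions.
2_0(99) = 99
2_1(99) = 2^99 = 633825300114114700748351602688
Cut-free depth bound = 633825300114114700748351602688

633825300114114700748351602688


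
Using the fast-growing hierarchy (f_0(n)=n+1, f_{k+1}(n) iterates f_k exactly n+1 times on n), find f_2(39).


f_2(39) = f_1^40(39)
f_1(m) = 2m + 1.
Iterating: f_1^k(n) = 2^k*(n+1) - 1.
f_2(39) = 2^40*(39+1) - 1 = 1099511627776*40 - 1 = 43980465111039

43980465111039


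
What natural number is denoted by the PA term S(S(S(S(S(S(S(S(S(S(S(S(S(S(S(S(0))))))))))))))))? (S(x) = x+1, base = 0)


Counting successors applied to 0:
16 applications of S to 0 = 16

16
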